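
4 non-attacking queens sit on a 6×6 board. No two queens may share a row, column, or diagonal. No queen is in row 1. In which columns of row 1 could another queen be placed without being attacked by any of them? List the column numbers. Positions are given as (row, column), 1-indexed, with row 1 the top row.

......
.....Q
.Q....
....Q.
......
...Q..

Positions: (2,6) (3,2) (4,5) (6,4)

columns 1, 3

(2,6) attacks row 1 at column 6 and diagonals 5.
(3,2) attacks row 1 at column 2 and diagonals 4.
(4,5) attacks row 1 at column 5 and diagonals 2.
(6,4) attacks row 1 at column 4.
Attacked columns: {2, 4, 5, 6}. Safe: {1, 3}.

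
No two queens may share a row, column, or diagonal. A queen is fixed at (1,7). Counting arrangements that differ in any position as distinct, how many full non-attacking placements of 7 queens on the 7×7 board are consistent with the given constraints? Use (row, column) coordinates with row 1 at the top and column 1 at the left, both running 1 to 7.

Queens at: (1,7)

Branch on row 2: col 1 → 0; col 2 → 1; col 3 → 1; col 4 → 1; col 5 → 1.
Sum: 0 + 1 + 1 + 1 + 1 = 4.

4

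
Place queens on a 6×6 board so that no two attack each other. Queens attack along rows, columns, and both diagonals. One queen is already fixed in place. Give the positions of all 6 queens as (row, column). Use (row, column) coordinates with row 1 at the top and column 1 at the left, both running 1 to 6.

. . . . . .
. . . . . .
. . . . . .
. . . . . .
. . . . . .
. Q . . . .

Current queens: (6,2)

(1,5) (2,3) (3,1) (4,6) (5,4) (6,2)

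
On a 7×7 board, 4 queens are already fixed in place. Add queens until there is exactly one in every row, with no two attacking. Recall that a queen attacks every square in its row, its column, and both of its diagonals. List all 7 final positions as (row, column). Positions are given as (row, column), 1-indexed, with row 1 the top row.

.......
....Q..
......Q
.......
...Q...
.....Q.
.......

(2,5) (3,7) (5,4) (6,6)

Row 1: attacked by (2,5)→{4,5,6}; (3,7)→{5,7}; (5,4)→{4}; (6,6)→{1,6}. Safe: 2, 3. Place at column 3.
Row 4: attacked by (1,3)→{3,6}; (2,5)→{3,5,7}; (3,7)→{6,7}; (5,4)→{3,4,5}; (6,6)→{4,6}. Safe: 1, 2. Place at column 2.
Row 7: attacked by (1,3)→{3}; (2,5)→{5}; (3,7)→{3,7}; (4,2)→{2,5}; (5,4)→{2,4,6}; (6,6)→{5,6,7}. Safe: 1. Place at column 1.
Columns [3, 5, 7, 2, 4, 6, 1], r−c [-2, -3, -4, 2, 1, 0, 6], r+c [4, 7, 10, 6, 9, 12, 8] are all distinct, so no two queens attack.

(1,3) (2,5) (3,7) (4,2) (5,4) (6,6) (7,1)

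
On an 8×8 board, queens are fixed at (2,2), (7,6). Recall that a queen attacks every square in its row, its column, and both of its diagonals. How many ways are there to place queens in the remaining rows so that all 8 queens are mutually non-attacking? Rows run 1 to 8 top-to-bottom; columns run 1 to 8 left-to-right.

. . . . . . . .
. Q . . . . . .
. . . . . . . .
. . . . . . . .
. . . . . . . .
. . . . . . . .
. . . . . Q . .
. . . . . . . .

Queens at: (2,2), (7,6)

2

Branch on row 1: col 4 → 1; col 5 → 1; col 7 → 0; col 8 → 0.
Sum: 1 + 1 + 0 + 0 = 2.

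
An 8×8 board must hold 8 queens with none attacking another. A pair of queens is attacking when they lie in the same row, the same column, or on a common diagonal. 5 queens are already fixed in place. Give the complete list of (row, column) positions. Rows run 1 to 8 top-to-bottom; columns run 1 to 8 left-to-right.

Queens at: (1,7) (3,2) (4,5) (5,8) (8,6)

(1,7) (2,4) (3,2) (4,5) (5,8) (6,1) (7,3) (8,6)

Row 2: attacked by (1,7)→{6,7,8}; (3,2)→{1,2,3}; (4,5)→{3,5,7}; (5,8)→{5,8}; (8,6)→{6}. Safe: 4. Place at column 4.
Row 6: attacked by (1,7)→{2,7}; (2,4)→{4,8}; (3,2)→{2,5}; (4,5)→{3,5,7}; (5,8)→{7,8}; (8,6)→{4,6,8}. Safe: 1. Place at column 1.
Row 7: attacked by (1,7)→{1,7}; (2,4)→{4}; (3,2)→{2,6}; (4,5)→{2,5,8}; (5,8)→{6,8}; (6,1)→{1,2}; (8,6)→{5,6,7}. Safe: 3. Place at column 3.
Columns [7, 4, 2, 5, 8, 1, 3, 6], r−c [-6, -2, 1, -1, -3, 5, 4, 2], r+c [8, 6, 5, 9, 13, 7, 10, 14] are all distinct, so no two queens attack.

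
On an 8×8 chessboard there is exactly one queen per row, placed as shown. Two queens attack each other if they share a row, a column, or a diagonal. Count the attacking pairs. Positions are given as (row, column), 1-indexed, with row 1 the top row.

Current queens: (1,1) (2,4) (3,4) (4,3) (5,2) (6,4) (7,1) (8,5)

8

Same column: (1,1)–(7,1) (column 1); (2,4)–(3,4) (column 4); (2,4)–(6,4) (column 4); (3,4)–(6,4) (column 4).
Same diagonal: (3,4)–(4,3) (|3−4| = |4−3| = 1); (3,4)–(5,2) (|3−5| = |4−2| = 2); (4,3)–(5,2) (|4−5| = |3−2| = 1); (5,2)–(8,5) (|5−8| = |2−5| = 3).
Total attacking pairs: 8.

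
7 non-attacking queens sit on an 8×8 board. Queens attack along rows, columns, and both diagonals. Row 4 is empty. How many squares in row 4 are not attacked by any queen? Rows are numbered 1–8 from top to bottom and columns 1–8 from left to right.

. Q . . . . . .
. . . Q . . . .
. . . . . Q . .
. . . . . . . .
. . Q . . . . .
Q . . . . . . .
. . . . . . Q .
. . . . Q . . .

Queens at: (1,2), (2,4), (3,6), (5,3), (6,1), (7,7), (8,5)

1

(1,2) attacks row 4 at column 2 and diagonals 5.
(2,4) attacks row 4 at column 4 and diagonals 2, 6.
(3,6) attacks row 4 at column 6 and diagonals 5, 7.
(5,3) attacks row 4 at column 3 and diagonals 2, 4.
(6,1) attacks row 4 at column 1 and diagonals 3.
(7,7) attacks row 4 at column 7 and diagonals 4.
(8,5) attacks row 4 at column 5 and diagonals 1.
Attacked columns: {1, 2, 3, 4, 5, 6, 7}. Safe: {8}.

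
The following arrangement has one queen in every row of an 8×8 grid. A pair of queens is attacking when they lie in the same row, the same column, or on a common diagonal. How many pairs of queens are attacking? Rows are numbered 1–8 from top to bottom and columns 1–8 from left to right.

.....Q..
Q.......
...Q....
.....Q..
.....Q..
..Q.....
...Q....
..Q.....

Same column: (1,6)–(4,6) (column 6); (1,6)–(5,6) (column 6); (3,4)–(7,4) (column 4); (4,6)–(5,6) (column 6); (6,3)–(8,3) (column 3).
Same diagonal: (1,6)–(3,4) (|1−3| = |6−4| = 2); (3,4)–(5,6) (|3−5| = |4−6| = 2); (5,6)–(7,4) (|5−7| = |6−4| = 2); (5,6)–(8,3) (|5−8| = |6−3| = 3); (6,3)–(7,4) (|6−7| = |3−4| = 1); (7,4)–(8,3) (|7−8| = |4−3| = 1).
Total attacking pairs: 11.

11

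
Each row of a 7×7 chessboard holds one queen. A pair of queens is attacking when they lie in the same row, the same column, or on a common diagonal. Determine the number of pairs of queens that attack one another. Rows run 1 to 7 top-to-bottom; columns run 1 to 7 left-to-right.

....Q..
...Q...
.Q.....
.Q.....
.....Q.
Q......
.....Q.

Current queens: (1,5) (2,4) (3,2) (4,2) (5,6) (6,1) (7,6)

Same column: (3,2)–(4,2) (column 2); (5,6)–(7,6) (column 6).
Same diagonal: (1,5)–(2,4) (|1−2| = |5−4| = 1); (1,5)–(4,2) (|1−4| = |5−2| = 3); (2,4)–(4,2) (|2−4| = |4−2| = 2); (3,2)–(7,6) (|3−7| = |2−6| = 4).
Total attacking pairs: 6.

6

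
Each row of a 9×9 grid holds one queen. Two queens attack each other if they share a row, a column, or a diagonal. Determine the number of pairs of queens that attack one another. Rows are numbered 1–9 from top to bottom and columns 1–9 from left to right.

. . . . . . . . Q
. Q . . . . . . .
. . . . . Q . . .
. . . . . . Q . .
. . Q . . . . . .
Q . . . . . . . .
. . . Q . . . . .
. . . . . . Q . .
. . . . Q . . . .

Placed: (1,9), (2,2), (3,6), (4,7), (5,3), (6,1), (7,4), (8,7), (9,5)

Same column: (4,7)–(8,7) (column 7).
Same diagonal: (3,6)–(4,7) (|3−4| = |6−7| = 1); (4,7)–(7,4) (|4−7| = |7−4| = 3).
Total attacking pairs: 3.

3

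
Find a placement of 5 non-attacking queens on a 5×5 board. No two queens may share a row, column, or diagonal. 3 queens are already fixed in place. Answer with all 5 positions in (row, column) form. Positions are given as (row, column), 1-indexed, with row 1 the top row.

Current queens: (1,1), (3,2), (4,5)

(1,1) (2,4) (3,2) (4,5) (5,3)

Row 2: attacked by (1,1)→{1,2}; (3,2)→{1,2,3}; (4,5)→{3,5}. Safe: 4. Place at column 4.
Row 5: attacked by (1,1)→{1,5}; (2,4)→{1,4}; (3,2)→{2,4}; (4,5)→{4,5}. Safe: 3. Place at column 3.
Columns [1, 4, 2, 5, 3], r−c [0, -2, 1, -1, 2], r+c [2, 6, 5, 9, 8] are all distinct, so no two queens attack.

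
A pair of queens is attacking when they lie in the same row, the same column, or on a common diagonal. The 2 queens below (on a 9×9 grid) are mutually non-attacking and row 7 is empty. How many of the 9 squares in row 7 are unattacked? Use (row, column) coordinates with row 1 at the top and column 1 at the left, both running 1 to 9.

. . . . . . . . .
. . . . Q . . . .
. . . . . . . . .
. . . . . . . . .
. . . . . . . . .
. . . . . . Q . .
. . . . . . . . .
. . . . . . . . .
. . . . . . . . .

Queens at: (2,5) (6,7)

5

(2,5) attacks row 7 at column 5.
(6,7) attacks row 7 at column 7 and diagonals 6, 8.
Attacked columns: {5, 6, 7, 8}. Safe: {1, 2, 3, 4, 9}.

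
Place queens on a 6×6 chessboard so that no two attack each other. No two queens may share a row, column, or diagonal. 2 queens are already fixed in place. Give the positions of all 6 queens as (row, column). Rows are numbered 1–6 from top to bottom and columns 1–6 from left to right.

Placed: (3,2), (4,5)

(1,3) (2,6) (3,2) (4,5) (5,1) (6,4)

Row 1: attacked by (3,2)→{2,4}; (4,5)→{2,5}. Safe: 1, 3, 6. Place at column 3.
Row 2: attacked by (1,3)→{2,3,4}; (3,2)→{1,2,3}; (4,5)→{3,5}. Safe: 6. Place at column 6.
Row 5: attacked by (1,3)→{3}; (2,6)→{3,6}; (3,2)→{2,4}; (4,5)→{4,5,6}. Safe: 1. Place at column 1.
Row 6: attacked by (1,3)→{3}; (2,6)→{2,6}; (3,2)→{2,5}; (4,5)→{3,5}; (5,1)→{1,2}. Safe: 4. Place at column 4.
Columns [3, 6, 2, 5, 1, 4], r−c [-2, -4, 1, -1, 4, 2], r+c [4, 8, 5, 9, 6, 10] are all distinct, so no two queens attack.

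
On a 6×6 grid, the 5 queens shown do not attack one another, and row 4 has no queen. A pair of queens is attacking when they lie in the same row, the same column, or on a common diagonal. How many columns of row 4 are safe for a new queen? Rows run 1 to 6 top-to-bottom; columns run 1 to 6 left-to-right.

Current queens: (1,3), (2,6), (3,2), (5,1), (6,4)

(1,3) attacks row 4 at column 3 and diagonals 6.
(2,6) attacks row 4 at column 6 and diagonals 4.
(3,2) attacks row 4 at column 2 and diagonals 1, 3.
(5,1) attacks row 4 at column 1 and diagonals 2.
(6,4) attacks row 4 at column 4 and diagonals 2, 6.
Attacked columns: {1, 2, 3, 4, 6}. Safe: {5}.

1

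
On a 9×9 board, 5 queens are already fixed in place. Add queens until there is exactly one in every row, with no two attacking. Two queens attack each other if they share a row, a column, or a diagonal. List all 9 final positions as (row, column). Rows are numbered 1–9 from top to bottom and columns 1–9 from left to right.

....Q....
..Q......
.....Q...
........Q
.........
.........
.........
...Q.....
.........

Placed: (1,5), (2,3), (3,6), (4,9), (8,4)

(1,5) (2,3) (3,6) (4,9) (5,2) (6,8) (7,1) (8,4) (9,7)

Row 5: attacked by (1,5)→{1,5,9}; (2,3)→{3,6}; (3,6)→{4,6,8}; (4,9)→{8,9}; (8,4)→{1,4,7}. Safe: 2. Place at column 2.
Row 6: attacked by (1,5)→{5}; (2,3)→{3,7}; (3,6)→{3,6,9}; (4,9)→{7,9}; (5,2)→{1,2,3}; (8,4)→{2,4,6}. Safe: 8. Place at column 8.
Row 7: attacked by (1,5)→{5}; (2,3)→{3,8}; (3,6)→{2,6}; (4,9)→{6,9}; (5,2)→{2,4}; (6,8)→{7,8,9}; (8,4)→{3,4,5}. Safe: 1. Place at column 1.
Row 9: attacked by (1,5)→{5}; (2,3)→{3}; (3,6)→{6}; (4,9)→{4,9}; (5,2)→{2,6}; (6,8)→{5,8}; (7,1)→{1,3}; (8,4)→{3,4,5}. Safe: 7. Place at column 7.
Columns [5, 3, 6, 9, 2, 8, 1, 4, 7], r−c [-4, -1, -3, -5, 3, -2, 6, 4, 2], r+c [6, 5, 9, 13, 7, 14, 8, 12, 16] are all distinct, so no two queens attack.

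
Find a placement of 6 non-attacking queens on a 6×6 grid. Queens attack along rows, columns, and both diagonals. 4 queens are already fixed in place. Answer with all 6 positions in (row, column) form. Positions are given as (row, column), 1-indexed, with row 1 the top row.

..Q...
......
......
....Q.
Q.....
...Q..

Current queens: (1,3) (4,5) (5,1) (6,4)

Row 2: attacked by (1,3)→{2,3,4}; (4,5)→{3,5}; (5,1)→{1,4}; (6,4)→{4}. Safe: 6. Place at column 6.
Row 3: attacked by (1,3)→{1,3,5}; (2,6)→{5,6}; (4,5)→{4,5,6}; (5,1)→{1,3}; (6,4)→{1,4}. Safe: 2. Place at column 2.
Columns [3, 6, 2, 5, 1, 4], r−c [-2, -4, 1, -1, 4, 2], r+c [4, 8, 5, 9, 6, 10] are all distinct, so no two queens attack.

(1,3) (2,6) (3,2) (4,5) (5,1) (6,4)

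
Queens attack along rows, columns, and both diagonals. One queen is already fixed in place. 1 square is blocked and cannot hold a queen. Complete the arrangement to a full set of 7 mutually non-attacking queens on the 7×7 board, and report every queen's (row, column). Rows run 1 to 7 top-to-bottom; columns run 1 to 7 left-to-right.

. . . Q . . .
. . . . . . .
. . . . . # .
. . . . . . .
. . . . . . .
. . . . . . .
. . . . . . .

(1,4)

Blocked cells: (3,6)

(1,4) (2,1) (3,5) (4,2) (5,6) (6,3) (7,7)

Row 2: attacked by (1,4)→{3,4,5}. Safe: 1, 2, 6, 7. Place at column 1.
Row 3: attacked by (1,4)→{2,4,6}; (2,1)→{1,2}. Blocked: 6. Safe: 3, 5, 7. Place at column 5.
Row 4: attacked by (1,4)→{1,4,7}; (2,1)→{1,3}; (3,5)→{4,5,6}. Safe: 2. Place at column 2.
Row 5: attacked by (1,4)→{4}; (2,1)→{1,4}; (3,5)→{3,5,7}; (4,2)→{1,2,3}. Safe: 6. Place at column 6.
Row 6: attacked by (1,4)→{4}; (2,1)→{1,5}; (3,5)→{2,5}; (4,2)→{2,4}; (5,6)→{5,6,7}. Safe: 3. Place at column 3.
Row 7: attacked by (1,4)→{4}; (2,1)→{1,6}; (3,5)→{1,5}; (4,2)→{2,5}; (5,6)→{4,6}; (6,3)→{2,3,4}. Safe: 7. Place at column 7.
Columns [4, 1, 5, 2, 6, 3, 7], r−c [-3, 1, -2, 2, -1, 3, 0], r+c [5, 3, 8, 6, 11, 9, 14] are all distinct, so no two queens attack.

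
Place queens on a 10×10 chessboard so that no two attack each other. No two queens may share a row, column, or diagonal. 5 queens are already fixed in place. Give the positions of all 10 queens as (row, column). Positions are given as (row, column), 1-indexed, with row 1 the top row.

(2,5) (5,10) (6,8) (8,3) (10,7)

Row 1: attacked by (2,5)→{4,5,6}; (5,10)→{6,10}; (6,8)→{3,8}; (8,3)→{3,10}; (10,7)→{7}. Safe: 1, 2, 9. Place at column 2.
Row 3: attacked by (1,2)→{2,4}; (2,5)→{4,5,6}; (5,10)→{8,10}; (6,8)→{5,8}; (8,3)→{3,8}; (10,7)→{7}. Safe: 1, 9. Place at column 9.
Row 4: attacked by (1,2)→{2,5}; (2,5)→{3,5,7}; (3,9)→{8,9,10}; (5,10)→{9,10}; (6,8)→{6,8,10}; (8,3)→{3,7}; (10,7)→{1,7}. Safe: 4. Place at column 4.
Row 7: attacked by (1,2)→{2,8}; (2,5)→{5,10}; (3,9)→{5,9}; (4,4)→{1,4,7}; (5,10)→{8,10}; (6,8)→{7,8,9}; (8,3)→{2,3,4}; (10,7)→{4,7,10}. Safe: 6. Place at column 6.
Row 9: attacked by (1,2)→{2,10}; (2,5)→{5}; (3,9)→{3,9}; (4,4)→{4,9}; (5,10)→{6,10}; (6,8)→{5,8}; (7,6)→{4,6,8}; (8,3)→{2,3,4}; (10,7)→{6,7,8}. Safe: 1. Place at column 1.
Columns [2, 5, 9, 4, 10, 8, 6, 3, 1, 7], r−c [-1, -3, -6, 0, -5, -2, 1, 5, 8, 3], r+c [3, 7, 12, 8, 15, 14, 13, 11, 10, 17] are all distinct, so no two queens attack.

(1,2) (2,5) (3,9) (4,4) (5,10) (6,8) (7,6) (8,3) (9,1) (10,7)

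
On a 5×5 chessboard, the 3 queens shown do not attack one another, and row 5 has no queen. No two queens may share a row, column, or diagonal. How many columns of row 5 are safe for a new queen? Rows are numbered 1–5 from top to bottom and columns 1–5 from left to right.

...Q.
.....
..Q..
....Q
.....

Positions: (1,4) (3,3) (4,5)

1

(1,4) attacks row 5 at column 4.
(3,3) attacks row 5 at column 3 and diagonals 1, 5.
(4,5) attacks row 5 at column 5 and diagonals 4.
Attacked columns: {1, 3, 4, 5}. Safe: {2}.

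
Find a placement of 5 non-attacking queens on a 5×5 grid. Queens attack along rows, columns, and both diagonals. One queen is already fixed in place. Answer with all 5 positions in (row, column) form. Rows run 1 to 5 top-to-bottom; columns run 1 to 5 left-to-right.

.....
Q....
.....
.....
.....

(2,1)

Row 1: attacked by (2,1)→{1,2}. Safe: 3, 4, 5. Place at column 4.
Row 3: attacked by (1,4)→{2,4}; (2,1)→{1,2}. Safe: 3, 5. Place at column 3.
Row 4: attacked by (1,4)→{1,4}; (2,1)→{1,3}; (3,3)→{2,3,4}. Safe: 5. Place at column 5.
Row 5: attacked by (1,4)→{4}; (2,1)→{1,4}; (3,3)→{1,3,5}; (4,5)→{4,5}. Safe: 2. Place at column 2.
Columns [4, 1, 3, 5, 2], r−c [-3, 1, 0, -1, 3], r+c [5, 3, 6, 9, 7] are all distinct, so no two queens attack.

(1,4) (2,1) (3,3) (4,5) (5,2)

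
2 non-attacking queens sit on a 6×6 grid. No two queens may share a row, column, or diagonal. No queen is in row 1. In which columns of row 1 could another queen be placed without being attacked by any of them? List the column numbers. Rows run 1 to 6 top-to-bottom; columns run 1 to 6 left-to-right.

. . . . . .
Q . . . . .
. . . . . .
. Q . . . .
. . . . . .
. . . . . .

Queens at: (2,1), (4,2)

(2,1) attacks row 1 at column 1 and diagonals 2.
(4,2) attacks row 1 at column 2 and diagonals 5.
Attacked columns: {1, 2, 5}. Safe: {3, 4, 6}.

columns 3, 4, 6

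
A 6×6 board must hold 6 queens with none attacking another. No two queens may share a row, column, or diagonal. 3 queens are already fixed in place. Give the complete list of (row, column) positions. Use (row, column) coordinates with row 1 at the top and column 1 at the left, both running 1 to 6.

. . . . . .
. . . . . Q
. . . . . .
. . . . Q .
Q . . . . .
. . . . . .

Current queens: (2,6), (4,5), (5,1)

(1,3) (2,6) (3,2) (4,5) (5,1) (6,4)

Row 1: attacked by (2,6)→{5,6}; (4,5)→{2,5}; (5,1)→{1,5}. Safe: 3, 4. Place at column 3.
Row 3: attacked by (1,3)→{1,3,5}; (2,6)→{5,6}; (4,5)→{4,5,6}; (5,1)→{1,3}. Safe: 2. Place at column 2.
Row 6: attacked by (1,3)→{3}; (2,6)→{2,6}; (3,2)→{2,5}; (4,5)→{3,5}; (5,1)→{1,2}. Safe: 4. Place at column 4.
Columns [3, 6, 2, 5, 1, 4], r−c [-2, -4, 1, -1, 4, 2], r+c [4, 8, 5, 9, 6, 10] are all distinct, so no two queens attack.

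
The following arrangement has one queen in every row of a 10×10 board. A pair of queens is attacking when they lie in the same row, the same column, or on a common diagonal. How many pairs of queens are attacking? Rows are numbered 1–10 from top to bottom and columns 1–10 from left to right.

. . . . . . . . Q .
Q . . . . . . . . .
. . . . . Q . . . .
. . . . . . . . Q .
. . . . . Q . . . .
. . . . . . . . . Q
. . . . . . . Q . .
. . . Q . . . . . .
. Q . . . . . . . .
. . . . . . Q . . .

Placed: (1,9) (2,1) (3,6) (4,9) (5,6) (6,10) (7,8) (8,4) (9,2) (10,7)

Same column: (1,9)–(4,9) (column 9); (3,6)–(5,6) (column 6).
Same diagonal: (5,6)–(7,8) (|5−7| = |6−8| = 2); (5,6)–(9,2) (|5−9| = |6−2| = 4).
Total attacking pairs: 4.

4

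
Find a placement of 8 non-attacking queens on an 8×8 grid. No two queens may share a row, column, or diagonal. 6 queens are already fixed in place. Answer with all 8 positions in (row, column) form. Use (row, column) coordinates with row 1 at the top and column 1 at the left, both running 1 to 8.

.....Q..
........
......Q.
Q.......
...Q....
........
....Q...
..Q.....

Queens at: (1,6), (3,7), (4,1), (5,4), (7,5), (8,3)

(1,6) (2,2) (3,7) (4,1) (5,4) (6,8) (7,5) (8,3)

Row 2: attacked by (1,6)→{5,6,7}; (3,7)→{6,7,8}; (4,1)→{1,3}; (5,4)→{1,4,7}; (7,5)→{5}; (8,3)→{3}. Safe: 2. Place at column 2.
Row 6: attacked by (1,6)→{1,6}; (2,2)→{2,6}; (3,7)→{4,7}; (4,1)→{1,3}; (5,4)→{3,4,5}; (7,5)→{4,5,6}; (8,3)→{1,3,5}. Safe: 8. Place at column 8.
Columns [6, 2, 7, 1, 4, 8, 5, 3], r−c [-5, 0, -4, 3, 1, -2, 2, 5], r+c [7, 4, 10, 5, 9, 14, 12, 11] are all distinct, so no two queens attack.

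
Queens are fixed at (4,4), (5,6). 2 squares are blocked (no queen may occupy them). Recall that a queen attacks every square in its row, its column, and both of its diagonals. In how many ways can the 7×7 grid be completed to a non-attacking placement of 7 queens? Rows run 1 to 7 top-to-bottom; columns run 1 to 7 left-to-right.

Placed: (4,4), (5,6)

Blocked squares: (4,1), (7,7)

2

Branch on row 1: col 3 → 1; col 5 → 1.
Sum: 1 + 1 = 2.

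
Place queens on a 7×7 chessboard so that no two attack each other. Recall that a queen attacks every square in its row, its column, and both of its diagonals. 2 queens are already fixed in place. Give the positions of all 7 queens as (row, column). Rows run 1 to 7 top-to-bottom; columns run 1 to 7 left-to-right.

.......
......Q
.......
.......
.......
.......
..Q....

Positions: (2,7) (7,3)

(1,5) (2,7) (3,2) (4,4) (5,6) (6,1) (7,3)

Row 1: attacked by (2,7)→{6,7}; (7,3)→{3}. Safe: 1, 2, 4, 5. Place at column 5.
Row 3: attacked by (1,5)→{3,5,7}; (2,7)→{6,7}; (7,3)→{3,7}. Safe: 1, 2, 4. Place at column 2.
Row 4: attacked by (1,5)→{2,5}; (2,7)→{5,7}; (3,2)→{1,2,3}; (7,3)→{3,6}. Safe: 4. Place at column 4.
Row 5: attacked by (1,5)→{1,5}; (2,7)→{4,7}; (3,2)→{2,4}; (4,4)→{3,4,5}; (7,3)→{1,3,5}. Safe: 6. Place at column 6.
Row 6: attacked by (1,5)→{5}; (2,7)→{3,7}; (3,2)→{2,5}; (4,4)→{2,4,6}; (5,6)→{5,6,7}; (7,3)→{2,3,4}. Safe: 1. Place at column 1.
Columns [5, 7, 2, 4, 6, 1, 3], r−c [-4, -5, 1, 0, -1, 5, 4], r+c [6, 9, 5, 8, 11, 7, 10] are all distinct, so no two queens attack.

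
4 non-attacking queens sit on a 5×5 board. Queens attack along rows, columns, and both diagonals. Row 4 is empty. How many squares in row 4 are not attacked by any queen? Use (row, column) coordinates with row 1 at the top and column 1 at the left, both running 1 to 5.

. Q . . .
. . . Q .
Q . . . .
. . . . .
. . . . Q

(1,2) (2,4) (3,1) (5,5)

(1,2) attacks row 4 at column 2 and diagonals 5.
(2,4) attacks row 4 at column 4 and diagonals 2.
(3,1) attacks row 4 at column 1 and diagonals 2.
(5,5) attacks row 4 at column 5 and diagonals 4.
Attacked columns: {1, 2, 4, 5}. Safe: {3}.

1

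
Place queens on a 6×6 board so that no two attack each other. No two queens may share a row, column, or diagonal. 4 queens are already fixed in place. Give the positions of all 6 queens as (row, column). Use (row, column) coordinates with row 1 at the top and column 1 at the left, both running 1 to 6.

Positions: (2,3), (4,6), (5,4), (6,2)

Row 1: attacked by (2,3)→{2,3,4}; (4,6)→{3,6}; (5,4)→{4}; (6,2)→{2}. Safe: 1, 5. Place at column 5.
Row 3: attacked by (1,5)→{3,5}; (2,3)→{2,3,4}; (4,6)→{5,6}; (5,4)→{2,4,6}; (6,2)→{2,5}. Safe: 1. Place at column 1.
Columns [5, 3, 1, 6, 4, 2], r−c [-4, -1, 2, -2, 1, 4], r+c [6, 5, 4, 10, 9, 8] are all distinct, so no two queens attack.

(1,5) (2,3) (3,1) (4,6) (5,4) (6,2)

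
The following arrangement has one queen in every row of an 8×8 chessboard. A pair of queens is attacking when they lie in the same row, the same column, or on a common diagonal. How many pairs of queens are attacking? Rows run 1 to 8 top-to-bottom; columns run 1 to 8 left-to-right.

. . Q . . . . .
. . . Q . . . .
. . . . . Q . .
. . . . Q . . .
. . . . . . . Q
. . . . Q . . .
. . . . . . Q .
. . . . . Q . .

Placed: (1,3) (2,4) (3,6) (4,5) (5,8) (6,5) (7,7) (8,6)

Same column: (3,6)–(8,6) (column 6); (4,5)–(6,5) (column 5).
Same diagonal: (1,3)–(2,4) (|1−2| = |3−4| = 1); (3,6)–(4,5) (|3−4| = |6−5| = 1); (3,6)–(5,8) (|3−5| = |6−8| = 2); (7,7)–(8,6) (|7−8| = |7−6| = 1).
Total attacking pairs: 6.

6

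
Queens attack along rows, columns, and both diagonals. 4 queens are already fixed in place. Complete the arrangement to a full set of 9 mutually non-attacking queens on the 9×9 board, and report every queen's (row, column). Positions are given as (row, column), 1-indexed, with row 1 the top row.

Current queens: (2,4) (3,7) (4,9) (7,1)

Row 1: attacked by (2,4)→{3,4,5}; (3,7)→{5,7,9}; (4,9)→{6,9}; (7,1)→{1,7}. Safe: 2, 8. Place at column 8.
Row 5: attacked by (1,8)→{4,8}; (2,4)→{1,4,7}; (3,7)→{5,7,9}; (4,9)→{8,9}; (7,1)→{1,3}. Safe: 2, 6. Place at column 2.
Row 6: attacked by (1,8)→{3,8}; (2,4)→{4,8}; (3,7)→{4,7}; (4,9)→{7,9}; (5,2)→{1,2,3}; (7,1)→{1,2}. Safe: 5, 6. Place at column 6.
Row 8: attacked by (1,8)→{1,8}; (2,4)→{4}; (3,7)→{2,7}; (4,9)→{5,9}; (5,2)→{2,5}; (6,6)→{4,6,8}; (7,1)→{1,2}. Safe: 3. Place at column 3.
Row 9: attacked by (1,8)→{8}; (2,4)→{4}; (3,7)→{1,7}; (4,9)→{4,9}; (5,2)→{2,6}; (6,6)→{3,6,9}; (7,1)→{1,3}; (8,3)→{2,3,4}. Safe: 5. Place at column 5.
Columns [8, 4, 7, 9, 2, 6, 1, 3, 5], r−c [-7, -2, -4, -5, 3, 0, 6, 5, 4], r+c [9, 6, 10, 13, 7, 12, 8, 11, 14] are all distinct, so no two queens attack.

(1,8) (2,4) (3,7) (4,9) (5,2) (6,6) (7,1) (8,3) (9,5)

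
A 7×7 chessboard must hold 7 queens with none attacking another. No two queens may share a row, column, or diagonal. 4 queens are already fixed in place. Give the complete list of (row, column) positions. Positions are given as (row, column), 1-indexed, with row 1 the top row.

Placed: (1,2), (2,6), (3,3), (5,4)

Row 4: attacked by (1,2)→{2,5}; (2,6)→{4,6}; (3,3)→{2,3,4}; (5,4)→{3,4,5}. Safe: 1, 7. Place at column 7.
Row 6: attacked by (1,2)→{2,7}; (2,6)→{2,6}; (3,3)→{3,6}; (4,7)→{5,7}; (5,4)→{3,4,5}. Safe: 1. Place at column 1.
Row 7: attacked by (1,2)→{2}; (2,6)→{1,6}; (3,3)→{3,7}; (4,7)→{4,7}; (5,4)→{2,4,6}; (6,1)→{1,2}. Safe: 5. Place at column 5.
Columns [2, 6, 3, 7, 4, 1, 5], r−c [-1, -4, 0, -3, 1, 5, 2], r+c [3, 8, 6, 11, 9, 7, 12] are all distinct, so no two queens attack.

(1,2) (2,6) (3,3) (4,7) (5,4) (6,1) (7,5)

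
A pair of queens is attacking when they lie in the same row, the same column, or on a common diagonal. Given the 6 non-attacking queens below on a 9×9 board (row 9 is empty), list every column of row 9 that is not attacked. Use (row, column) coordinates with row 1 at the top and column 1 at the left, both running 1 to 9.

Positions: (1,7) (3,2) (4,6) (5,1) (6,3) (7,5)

(1,7) attacks row 9 at column 7.
(3,2) attacks row 9 at column 2 and diagonals 8.
(4,6) attacks row 9 at column 6 and diagonals 1.
(5,1) attacks row 9 at column 1 and diagonals 5.
(6,3) attacks row 9 at column 3 and diagonals 6.
(7,5) attacks row 9 at column 5 and diagonals 3, 7.
Attacked columns: {1, 2, 3, 5, 6, 7, 8}. Safe: {4, 9}.

columns 4, 9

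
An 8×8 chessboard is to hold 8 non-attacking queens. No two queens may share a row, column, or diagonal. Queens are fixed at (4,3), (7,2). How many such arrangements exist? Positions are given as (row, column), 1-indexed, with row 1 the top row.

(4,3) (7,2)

2

Branch on row 1: col 1 → 1; col 4 → 1; col 5 → 0; col 7 → 0.
Sum: 1 + 1 + 0 + 0 = 2.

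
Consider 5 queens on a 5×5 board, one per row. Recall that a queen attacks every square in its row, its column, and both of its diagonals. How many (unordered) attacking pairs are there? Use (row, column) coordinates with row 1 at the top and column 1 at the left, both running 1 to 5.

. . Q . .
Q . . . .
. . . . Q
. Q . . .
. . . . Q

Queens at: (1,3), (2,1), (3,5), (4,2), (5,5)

Same column: (3,5)–(5,5) (column 5).
Same diagonal: (1,3)–(3,5) (|1−3| = |3−5| = 2).
Total attacking pairs: 2.

2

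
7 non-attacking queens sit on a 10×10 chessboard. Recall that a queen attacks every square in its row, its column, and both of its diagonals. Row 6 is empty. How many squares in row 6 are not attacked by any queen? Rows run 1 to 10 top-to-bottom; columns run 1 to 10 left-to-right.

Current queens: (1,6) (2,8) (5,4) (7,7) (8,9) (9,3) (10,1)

(1,6) attacks row 6 at column 6 and diagonals 1.
(2,8) attacks row 6 at column 8 and diagonals 4.
(5,4) attacks row 6 at column 4 and diagonals 3, 5.
(7,7) attacks row 6 at column 7 and diagonals 6, 8.
(8,9) attacks row 6 at column 9 and diagonals 7.
(9,3) attacks row 6 at column 3 and diagonals 6.
(10,1) attacks row 6 at column 1 and diagonals 5.
Attacked columns: {1, 3, 4, 5, 6, 7, 8, 9}. Safe: {2, 10}.

2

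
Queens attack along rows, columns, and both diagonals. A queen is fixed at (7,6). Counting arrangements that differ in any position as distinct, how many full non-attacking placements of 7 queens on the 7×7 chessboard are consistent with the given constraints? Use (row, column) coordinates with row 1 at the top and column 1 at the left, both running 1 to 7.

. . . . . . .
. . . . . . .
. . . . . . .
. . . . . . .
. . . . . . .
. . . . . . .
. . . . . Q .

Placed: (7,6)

Branch on row 1: col 1 → 1; col 2 → 4; col 3 → 1; col 4 → 1; col 5 → 0; col 7 → 0.
Sum: 1 + 4 + 1 + 1 + 0 + 0 = 7.

7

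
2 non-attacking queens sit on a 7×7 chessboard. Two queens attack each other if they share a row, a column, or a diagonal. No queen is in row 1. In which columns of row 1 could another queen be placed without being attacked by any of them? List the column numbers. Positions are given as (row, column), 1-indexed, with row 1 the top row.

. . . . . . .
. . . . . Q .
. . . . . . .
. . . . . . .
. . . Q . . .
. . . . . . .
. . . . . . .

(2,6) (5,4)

columns 1, 2, 3

(2,6) attacks row 1 at column 6 and diagonals 5, 7.
(5,4) attacks row 1 at column 4.
Attacked columns: {4, 5, 6, 7}. Safe: {1, 2, 3}.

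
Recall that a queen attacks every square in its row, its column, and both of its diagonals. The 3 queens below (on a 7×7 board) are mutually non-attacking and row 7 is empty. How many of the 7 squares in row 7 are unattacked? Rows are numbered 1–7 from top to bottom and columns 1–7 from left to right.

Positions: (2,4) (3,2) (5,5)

1

(2,4) attacks row 7 at column 4.
(3,2) attacks row 7 at column 2 and diagonals 6.
(5,5) attacks row 7 at column 5 and diagonals 3, 7.
Attacked columns: {2, 3, 4, 5, 6, 7}. Safe: {1}.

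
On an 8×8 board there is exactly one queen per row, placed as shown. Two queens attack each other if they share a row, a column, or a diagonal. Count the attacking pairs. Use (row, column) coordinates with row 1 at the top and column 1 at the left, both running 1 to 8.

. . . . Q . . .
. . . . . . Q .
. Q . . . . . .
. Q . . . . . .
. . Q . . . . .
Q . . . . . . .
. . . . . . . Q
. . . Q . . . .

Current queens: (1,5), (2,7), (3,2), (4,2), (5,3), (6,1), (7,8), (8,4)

Same column: (3,2)–(4,2) (column 2).
Same diagonal: (1,5)–(4,2) (|1−4| = |5−2| = 3); (4,2)–(5,3) (|4−5| = |2−3| = 1).
Total attacking pairs: 3.

3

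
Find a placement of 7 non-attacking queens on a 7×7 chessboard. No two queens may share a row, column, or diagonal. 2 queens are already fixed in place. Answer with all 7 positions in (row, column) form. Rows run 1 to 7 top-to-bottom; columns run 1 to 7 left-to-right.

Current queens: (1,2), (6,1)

Row 2: attacked by (1,2)→{1,2,3}; (6,1)→{1,5}. Safe: 4, 6, 7. Place at column 6.
Row 3: attacked by (1,2)→{2,4}; (2,6)→{5,6,7}; (6,1)→{1,4}. Safe: 3. Place at column 3.
Row 4: attacked by (1,2)→{2,5}; (2,6)→{4,6}; (3,3)→{2,3,4}; (6,1)→{1,3}. Safe: 7. Place at column 7.
Row 5: attacked by (1,2)→{2,6}; (2,6)→{3,6}; (3,3)→{1,3,5}; (4,7)→{6,7}; (6,1)→{1,2}. Safe: 4. Place at column 4.
Row 7: attacked by (1,2)→{2}; (2,6)→{1,6}; (3,3)→{3,7}; (4,7)→{4,7}; (5,4)→{2,4,6}; (6,1)→{1,2}. Safe: 5. Place at column 5.
Columns [2, 6, 3, 7, 4, 1, 5], r−c [-1, -4, 0, -3, 1, 5, 2], r+c [3, 8, 6, 11, 9, 7, 12] are all distinct, so no two queens attack.

(1,2) (2,6) (3,3) (4,7) (5,4) (6,1) (7,5)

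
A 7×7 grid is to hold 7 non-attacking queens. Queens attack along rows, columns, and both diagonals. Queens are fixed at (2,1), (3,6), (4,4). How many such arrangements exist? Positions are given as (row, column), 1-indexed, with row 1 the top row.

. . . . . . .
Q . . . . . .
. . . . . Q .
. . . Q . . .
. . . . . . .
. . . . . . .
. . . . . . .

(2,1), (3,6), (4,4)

2

Branch on row 1: col 3 → 1; col 5 → 1.
Sum: 1 + 1 = 2.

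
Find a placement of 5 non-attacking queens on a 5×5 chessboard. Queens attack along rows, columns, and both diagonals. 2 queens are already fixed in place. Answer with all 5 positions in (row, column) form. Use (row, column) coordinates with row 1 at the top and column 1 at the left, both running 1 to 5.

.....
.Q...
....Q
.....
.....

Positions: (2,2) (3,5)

(1,4) (2,2) (3,5) (4,3) (5,1)

Row 1: attacked by (2,2)→{1,2,3}; (3,5)→{3,5}. Safe: 4. Place at column 4.
Row 4: attacked by (1,4)→{1,4}; (2,2)→{2,4}; (3,5)→{4,5}. Safe: 3. Place at column 3.
Row 5: attacked by (1,4)→{4}; (2,2)→{2,5}; (3,5)→{3,5}; (4,3)→{2,3,4}. Safe: 1. Place at column 1.
Columns [4, 2, 5, 3, 1], r−c [-3, 0, -2, 1, 4], r+c [5, 4, 8, 7, 6] are all distinct, so no two queens attack.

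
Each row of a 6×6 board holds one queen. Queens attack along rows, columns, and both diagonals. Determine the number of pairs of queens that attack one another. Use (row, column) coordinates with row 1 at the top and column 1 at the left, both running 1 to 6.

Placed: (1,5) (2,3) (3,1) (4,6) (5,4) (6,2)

0

All columns are distinct and no two queens satisfy |Δrow| = |Δcol|, so no pair attacks.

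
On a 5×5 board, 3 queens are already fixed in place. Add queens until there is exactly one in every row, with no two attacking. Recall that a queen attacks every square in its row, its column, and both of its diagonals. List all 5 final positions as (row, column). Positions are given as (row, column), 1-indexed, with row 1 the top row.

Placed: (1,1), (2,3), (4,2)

(1,1) (2,3) (3,5) (4,2) (5,4)

Row 3: attacked by (1,1)→{1,3}; (2,3)→{2,3,4}; (4,2)→{1,2,3}. Safe: 5. Place at column 5.
Row 5: attacked by (1,1)→{1,5}; (2,3)→{3}; (3,5)→{3,5}; (4,2)→{1,2,3}. Safe: 4. Place at column 4.
Columns [1, 3, 5, 2, 4], r−c [0, -1, -2, 2, 1], r+c [2, 5, 8, 6, 9] are all distinct, so no two queens attack.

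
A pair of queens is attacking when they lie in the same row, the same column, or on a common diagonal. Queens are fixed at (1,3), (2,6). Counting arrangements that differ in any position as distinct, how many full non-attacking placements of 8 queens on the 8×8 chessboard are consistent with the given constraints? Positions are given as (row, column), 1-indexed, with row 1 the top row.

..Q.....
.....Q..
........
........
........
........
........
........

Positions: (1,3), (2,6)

8

Branch on row 3: col 2 → 3; col 4 → 2; col 8 → 3.
Sum: 3 + 2 + 3 = 8.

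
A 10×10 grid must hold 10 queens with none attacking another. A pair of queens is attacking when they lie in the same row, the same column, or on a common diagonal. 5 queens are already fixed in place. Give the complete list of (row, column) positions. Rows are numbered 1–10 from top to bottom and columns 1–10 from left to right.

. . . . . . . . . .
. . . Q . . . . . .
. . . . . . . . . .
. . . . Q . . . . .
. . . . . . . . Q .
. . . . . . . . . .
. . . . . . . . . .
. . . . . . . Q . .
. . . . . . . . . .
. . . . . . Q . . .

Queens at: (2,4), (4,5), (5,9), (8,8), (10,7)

(1,10) (2,4) (3,1) (4,5) (5,9) (6,2) (7,6) (8,8) (9,3) (10,7)

Row 1: attacked by (2,4)→{3,4,5}; (4,5)→{2,5,8}; (5,9)→{5,9}; (8,8)→{1,8}; (10,7)→{7}. Safe: 6, 10. Place at column 10.
Row 3: attacked by (1,10)→{8,10}; (2,4)→{3,4,5}; (4,5)→{4,5,6}; (5,9)→{7,9}; (8,8)→{3,8}; (10,7)→{7}. Safe: 1, 2. Place at column 1.
Row 6: attacked by (1,10)→{5,10}; (2,4)→{4,8}; (3,1)→{1,4}; (4,5)→{3,5,7}; (5,9)→{8,9,10}; (8,8)→{6,8,10}; (10,7)→{3,7}. Safe: 2. Place at column 2.
Row 7: attacked by (1,10)→{4,10}; (2,4)→{4,9}; (3,1)→{1,5}; (4,5)→{2,5,8}; (5,9)→{7,9}; (6,2)→{1,2,3}; (8,8)→{7,8,9}; (10,7)→{4,7,10}. Safe: 6. Place at column 6.
Row 9: attacked by (1,10)→{2,10}; (2,4)→{4}; (3,1)→{1,7}; (4,5)→{5,10}; (5,9)→{5,9}; (6,2)→{2,5}; (7,6)→{4,6,8}; (8,8)→{7,8,9}; (10,7)→{6,7,8}. Safe: 3. Place at column 3.
Columns [10, 4, 1, 5, 9, 2, 6, 8, 3, 7], r−c [-9, -2, 2, -1, -4, 4, 1, 0, 6, 3], r+c [11, 6, 4, 9, 14, 8, 13, 16, 12, 17] are all distinct, so no two queens attack.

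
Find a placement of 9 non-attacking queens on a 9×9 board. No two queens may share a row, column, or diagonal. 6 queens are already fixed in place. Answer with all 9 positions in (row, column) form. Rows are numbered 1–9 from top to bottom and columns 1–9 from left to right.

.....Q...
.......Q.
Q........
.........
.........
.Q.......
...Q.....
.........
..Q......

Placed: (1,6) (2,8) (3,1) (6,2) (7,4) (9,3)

Row 4: attacked by (1,6)→{3,6,9}; (2,8)→{6,8}; (3,1)→{1,2}; (6,2)→{2,4}; (7,4)→{1,4,7}; (9,3)→{3,8}. Safe: 5. Place at column 5.
Row 5: attacked by (1,6)→{2,6}; (2,8)→{5,8}; (3,1)→{1,3}; (4,5)→{4,5,6}; (6,2)→{1,2,3}; (7,4)→{2,4,6}; (9,3)→{3,7}. Safe: 9. Place at column 9.
Row 8: attacked by (1,6)→{6}; (2,8)→{2,8}; (3,1)→{1,6}; (4,5)→{1,5,9}; (5,9)→{6,9}; (6,2)→{2,4}; (7,4)→{3,4,5}; (9,3)→{2,3,4}. Safe: 7. Place at column 7.
Columns [6, 8, 1, 5, 9, 2, 4, 7, 3], r−c [-5, -6, 2, -1, -4, 4, 3, 1, 6], r+c [7, 10, 4, 9, 14, 8, 11, 15, 12] are all distinct, so no two queens attack.

(1,6) (2,8) (3,1) (4,5) (5,9) (6,2) (7,4) (8,7) (9,3)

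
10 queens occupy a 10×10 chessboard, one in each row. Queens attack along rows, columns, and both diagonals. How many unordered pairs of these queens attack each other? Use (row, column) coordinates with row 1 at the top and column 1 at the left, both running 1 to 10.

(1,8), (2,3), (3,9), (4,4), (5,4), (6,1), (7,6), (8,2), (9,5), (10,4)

Same column: (4,4)–(5,4) (column 4); (4,4)–(10,4) (column 4); (5,4)–(10,4) (column 4).
Same diagonal: (1,8)–(5,4) (|1−5| = |8−4| = 4); (5,4)–(7,6) (|5−7| = |4−6| = 2); (8,2)–(10,4) (|8−10| = |2−4| = 2); (9,5)–(10,4) (|9−10| = |5−4| = 1).
Total attacking pairs: 7.

7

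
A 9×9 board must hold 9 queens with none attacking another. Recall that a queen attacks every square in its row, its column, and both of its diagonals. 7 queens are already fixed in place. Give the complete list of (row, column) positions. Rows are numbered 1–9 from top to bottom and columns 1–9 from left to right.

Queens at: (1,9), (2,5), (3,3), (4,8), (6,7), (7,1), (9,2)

Row 5: attacked by (1,9)→{5,9}; (2,5)→{2,5,8}; (3,3)→{1,3,5}; (4,8)→{7,8,9}; (6,7)→{6,7,8}; (7,1)→{1,3}; (9,2)→{2,6}. Safe: 4. Place at column 4.
Row 8: attacked by (1,9)→{2,9}; (2,5)→{5}; (3,3)→{3,8}; (4,8)→{4,8}; (5,4)→{1,4,7}; (6,7)→{5,7,9}; (7,1)→{1,2}; (9,2)→{1,2,3}. Safe: 6. Place at column 6.
Columns [9, 5, 3, 8, 4, 7, 1, 6, 2], r−c [-8, -3, 0, -4, 1, -1, 6, 2, 7], r+c [10, 7, 6, 12, 9, 13, 8, 14, 11] are all distinct, so no two queens attack.

(1,9) (2,5) (3,3) (4,8) (5,4) (6,7) (7,1) (8,6) (9,2)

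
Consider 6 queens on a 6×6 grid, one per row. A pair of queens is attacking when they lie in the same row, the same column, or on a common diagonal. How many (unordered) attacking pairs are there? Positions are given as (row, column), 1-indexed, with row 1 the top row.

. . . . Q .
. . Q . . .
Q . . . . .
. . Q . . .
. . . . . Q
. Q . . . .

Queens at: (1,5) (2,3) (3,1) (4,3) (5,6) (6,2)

2

Same column: (2,3)–(4,3) (column 3).
Same diagonal: (2,3)–(5,6) (|2−5| = |3−6| = 3).
Total attacking pairs: 2.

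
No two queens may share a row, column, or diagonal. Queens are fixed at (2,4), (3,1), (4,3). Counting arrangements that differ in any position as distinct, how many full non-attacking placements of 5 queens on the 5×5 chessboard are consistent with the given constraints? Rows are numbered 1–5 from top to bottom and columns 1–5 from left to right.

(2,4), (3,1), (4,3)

1

Branch on row 1: col 2 → 1.
Sum: 1 = 1.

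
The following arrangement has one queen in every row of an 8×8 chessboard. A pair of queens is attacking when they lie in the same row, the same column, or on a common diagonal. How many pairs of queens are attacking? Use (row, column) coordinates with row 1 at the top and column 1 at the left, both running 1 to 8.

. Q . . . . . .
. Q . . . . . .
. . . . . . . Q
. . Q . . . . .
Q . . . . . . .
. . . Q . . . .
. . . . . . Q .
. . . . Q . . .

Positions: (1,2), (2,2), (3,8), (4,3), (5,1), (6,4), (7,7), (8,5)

2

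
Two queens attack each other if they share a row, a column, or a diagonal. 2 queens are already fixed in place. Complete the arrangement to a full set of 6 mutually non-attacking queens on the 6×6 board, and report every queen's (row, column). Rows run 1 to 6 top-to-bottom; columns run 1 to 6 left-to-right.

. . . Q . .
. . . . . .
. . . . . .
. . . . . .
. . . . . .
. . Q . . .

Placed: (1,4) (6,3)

(1,4) (2,1) (3,5) (4,2) (5,6) (6,3)

Row 2: attacked by (1,4)→{3,4,5}; (6,3)→{3}. Safe: 1, 2, 6. Place at column 1.
Row 3: attacked by (1,4)→{2,4,6}; (2,1)→{1,2}; (6,3)→{3,6}. Safe: 5. Place at column 5.
Row 4: attacked by (1,4)→{1,4}; (2,1)→{1,3}; (3,5)→{4,5,6}; (6,3)→{1,3,5}. Safe: 2. Place at column 2.
Row 5: attacked by (1,4)→{4}; (2,1)→{1,4}; (3,5)→{3,5}; (4,2)→{1,2,3}; (6,3)→{2,3,4}. Safe: 6. Place at column 6.
Columns [4, 1, 5, 2, 6, 3], r−c [-3, 1, -2, 2, -1, 3], r+c [5, 3, 8, 6, 11, 9] are all distinct, so no two queens attack.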